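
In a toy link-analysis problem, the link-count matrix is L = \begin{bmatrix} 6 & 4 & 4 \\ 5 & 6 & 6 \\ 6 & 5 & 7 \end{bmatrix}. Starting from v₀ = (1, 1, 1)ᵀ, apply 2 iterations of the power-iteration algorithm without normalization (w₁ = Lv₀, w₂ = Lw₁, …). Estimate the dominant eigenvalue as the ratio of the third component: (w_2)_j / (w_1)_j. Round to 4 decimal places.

λ ≈ 16.3889

w1 = Lv₀ = (6·1 + 4·1 + 4·1; 5·1 + 6·1 + 6·1; 6·1 + 5·1 + 7·1) = (14, 17, 18)
w2 = Lw1 = (6·14 + 4·17 + 4·18; 5·14 + 6·17 + 6·18; 6·14 + 5·17 + 7·18) = (224, 280, 295)
Ratio at component: 295 / 18 = 16.3889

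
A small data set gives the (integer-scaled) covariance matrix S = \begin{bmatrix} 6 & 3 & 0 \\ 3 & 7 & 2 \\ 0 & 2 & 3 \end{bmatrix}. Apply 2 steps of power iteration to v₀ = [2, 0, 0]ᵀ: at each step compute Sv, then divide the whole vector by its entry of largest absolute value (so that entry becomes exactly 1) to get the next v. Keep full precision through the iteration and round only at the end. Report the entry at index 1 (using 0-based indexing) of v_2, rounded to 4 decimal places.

0.8667

Sv0 = (12.00000, 6.00000, 0.00000); divide by 12.00000 → v1 = (1.00000, 0.50000, 0.00000)
Sv1 = (7.50000, 6.50000, 1.00000); divide by 7.50000 → v2 = (1.00000, 0.86667, 0.13333)
Requested entry of v2: 78/90 = 0.8667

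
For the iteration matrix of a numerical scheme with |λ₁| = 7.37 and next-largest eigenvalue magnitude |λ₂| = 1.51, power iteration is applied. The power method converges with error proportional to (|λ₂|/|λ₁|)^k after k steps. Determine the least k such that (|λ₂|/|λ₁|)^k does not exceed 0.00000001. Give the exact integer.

|λ₂/λ₁| = 1.51/7.37 = 0.20488
Need k ≥ ln(0.00000001) / ln(0.20488) = -18.4207 / -1.5853 ≈ 11.620
Smallest integer k satisfying the bound: 12

12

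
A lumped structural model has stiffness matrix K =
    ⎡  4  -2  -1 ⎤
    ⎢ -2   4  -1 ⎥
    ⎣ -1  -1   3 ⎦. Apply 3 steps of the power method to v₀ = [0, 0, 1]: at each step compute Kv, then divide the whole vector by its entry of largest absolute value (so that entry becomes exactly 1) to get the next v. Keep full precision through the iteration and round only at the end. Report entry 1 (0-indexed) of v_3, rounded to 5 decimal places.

-0.48837

Kv0 = (-1.000000, -1.000000, 3.000000); divide by 3.000000 → v1 = (-0.333333, -0.333333, 1.000000)
Kv1 = (-1.666667, -1.666667, 3.666667); divide by 3.666667 → v2 = (-0.454545, -0.454545, 1.000000)
Kv2 = (-1.909091, -1.909091, 3.909091); divide by 3.909091 → v3 = (-0.488372, -0.488372, 1.000000)
Requested entry of v3: -21/43 = -0.48837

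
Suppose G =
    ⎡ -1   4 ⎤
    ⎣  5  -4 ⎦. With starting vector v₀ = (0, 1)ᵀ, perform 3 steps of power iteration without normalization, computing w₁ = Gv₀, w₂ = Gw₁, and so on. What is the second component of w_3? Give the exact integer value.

-244

w1 = Gv₀ = (4, -4)
w2 = Gw1 = (-20, 36)
w3 = Gw2 = (164, -244)
The requested component of w3 is -244.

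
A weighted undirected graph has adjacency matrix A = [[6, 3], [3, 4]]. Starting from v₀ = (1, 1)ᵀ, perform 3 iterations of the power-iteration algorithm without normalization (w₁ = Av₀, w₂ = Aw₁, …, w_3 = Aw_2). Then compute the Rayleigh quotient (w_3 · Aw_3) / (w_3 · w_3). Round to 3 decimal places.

8.162

w1 = Av₀ = (6·1 + 3·1; 3·1 + 4·1) = (9, 7)
w2 = Aw1 = (6·9 + 3·7; 3·9 + 4·7) = (75, 55)
w3 = Aw2 = (615, 445)
Aw3 = (5025, 3625)
w3·Aw3 = 615·5025 + 445·3625 = 4703500; w3·w3 = 615·615 + 445·445 = 576250
λ ≈ 4703500/576250 = 8.162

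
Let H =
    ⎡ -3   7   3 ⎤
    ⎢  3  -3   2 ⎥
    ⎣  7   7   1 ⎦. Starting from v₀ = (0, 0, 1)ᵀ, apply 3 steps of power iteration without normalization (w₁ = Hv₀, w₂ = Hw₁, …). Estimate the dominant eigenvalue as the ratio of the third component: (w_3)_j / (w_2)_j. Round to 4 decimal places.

w1 = Hv₀ = (3, 2, 1)
w2 = Hw1 = (8, 5, 36)
w3 = Hw2 = (119, 81, 127)
Ratio at component: 127 / 36 = 3.5278

3.5278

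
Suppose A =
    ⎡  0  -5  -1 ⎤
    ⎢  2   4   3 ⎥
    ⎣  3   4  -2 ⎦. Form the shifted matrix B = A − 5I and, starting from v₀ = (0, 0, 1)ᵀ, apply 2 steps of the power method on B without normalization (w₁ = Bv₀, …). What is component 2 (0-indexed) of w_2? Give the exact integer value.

B = A − 5I has rows (-5, -5, -1); (2, -1, 3); (3, 4, -7)
w1 = Bv₀ = (-1, 3, -7)
w2 = Bw1 = (-3, -26, 58)
Requested component of w2: 58

58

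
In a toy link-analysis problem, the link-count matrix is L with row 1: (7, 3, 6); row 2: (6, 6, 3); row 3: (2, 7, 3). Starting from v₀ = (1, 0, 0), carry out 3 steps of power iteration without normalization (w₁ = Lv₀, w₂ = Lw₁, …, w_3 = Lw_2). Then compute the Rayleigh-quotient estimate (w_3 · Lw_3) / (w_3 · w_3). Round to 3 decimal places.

λ ≈ 14.516

w1 = Lv₀ = (7, 6, 2)
w2 = Lw1 = (79, 84, 62)
w3 = Lw2 = (1177, 1164, 932)
Lw3 = (17323, 16842, 13298)
w3·Lw3 = 1177·17323 + 1164·16842 + 932·13298 = 52386995; w3·w3 = 1177·1177 + 1164·1164 + 932·932 = 3608849
λ ≈ 52386995/3608849 = 14.516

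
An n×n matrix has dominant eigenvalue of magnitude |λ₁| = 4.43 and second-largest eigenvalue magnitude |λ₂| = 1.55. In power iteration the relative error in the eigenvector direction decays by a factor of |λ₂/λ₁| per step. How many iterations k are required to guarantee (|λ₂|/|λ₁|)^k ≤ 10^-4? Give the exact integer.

9

|λ₂/λ₁| = 1.55/4.43 = 0.34989
Need k ≥ ln(10^-4) / ln(0.34989) = -9.2103 / -1.0501 ≈ 8.771
Smallest integer k satisfying the bound: 9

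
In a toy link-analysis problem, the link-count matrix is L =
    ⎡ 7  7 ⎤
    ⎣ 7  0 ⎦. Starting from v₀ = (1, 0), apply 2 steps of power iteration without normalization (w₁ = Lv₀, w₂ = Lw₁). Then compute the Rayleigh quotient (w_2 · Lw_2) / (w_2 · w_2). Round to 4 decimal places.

w1 = Lv₀ = (7·1 + 7·0; 7·1 + 0·0) = (7, 7)
w2 = Lw1 = (7·7 + 7·7; 7·7 + 0·7) = (98, 49)
Lw2 = (1029, 686)
w2·Lw2 = 98·1029 + 49·686 = 134456; w2·w2 = 98·98 + 49·49 = 12005
λ ≈ 134456/12005 = 11.2000

λ ≈ 11.2000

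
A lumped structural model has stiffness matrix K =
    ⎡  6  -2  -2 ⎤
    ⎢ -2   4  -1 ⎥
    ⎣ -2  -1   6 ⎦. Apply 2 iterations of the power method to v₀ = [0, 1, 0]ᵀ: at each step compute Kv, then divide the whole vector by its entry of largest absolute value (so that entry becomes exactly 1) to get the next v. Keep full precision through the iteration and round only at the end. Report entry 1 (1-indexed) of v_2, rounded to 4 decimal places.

Kv0 = (-2.00000, 4.00000, -1.00000); divide by 4.00000 → v1 = (-0.50000, 1.00000, -0.25000)
Kv1 = (-4.50000, 5.25000, -1.50000); divide by 5.25000 → v2 = (-0.85714, 1.00000, -0.28571)
Requested entry of v2: -18/21 = -0.8571

-0.8571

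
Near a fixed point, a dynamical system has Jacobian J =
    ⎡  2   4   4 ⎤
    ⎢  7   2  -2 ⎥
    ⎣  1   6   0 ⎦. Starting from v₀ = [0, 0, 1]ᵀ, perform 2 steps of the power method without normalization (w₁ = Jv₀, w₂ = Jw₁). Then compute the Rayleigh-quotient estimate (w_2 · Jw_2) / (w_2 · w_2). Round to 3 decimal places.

w1 = Jv₀ = (4, -2, 0)
w2 = Jw1 = (0, 24, -8)
Jw2 = (64, 64, 144)
w2·Jw2 = 0·64 + 24·64 + (-8)·144 = 384; w2·w2 = 0·0 + 24·24 + (-8)·(-8) = 640
λ ≈ 384/640 = 0.600

λ ≈ 0.600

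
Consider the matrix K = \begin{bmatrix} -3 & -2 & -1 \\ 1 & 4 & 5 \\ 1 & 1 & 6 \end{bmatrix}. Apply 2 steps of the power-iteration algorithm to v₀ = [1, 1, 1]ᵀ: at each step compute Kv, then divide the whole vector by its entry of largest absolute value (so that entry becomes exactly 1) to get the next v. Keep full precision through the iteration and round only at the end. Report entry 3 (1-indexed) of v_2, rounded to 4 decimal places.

Kv0 = (-6.00000, 10.00000, 8.00000); divide by 10.00000 → v1 = (-0.60000, 1.00000, 0.80000)
Kv1 = (-1.00000, 7.40000, 5.20000); divide by 7.40000 → v2 = (-0.13514, 1.00000, 0.70270)
Requested entry of v2: 52/74 = 0.7027

0.7027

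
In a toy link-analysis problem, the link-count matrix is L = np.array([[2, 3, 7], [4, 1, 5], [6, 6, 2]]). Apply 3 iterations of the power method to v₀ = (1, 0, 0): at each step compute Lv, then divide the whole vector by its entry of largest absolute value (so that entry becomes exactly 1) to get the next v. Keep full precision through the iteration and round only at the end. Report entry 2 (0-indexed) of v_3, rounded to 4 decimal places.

Lv0 = (2.00000, 4.00000, 6.00000); divide by 6.00000 → v1 = (0.33333, 0.66667, 1.00000)
Lv1 = (9.66667, 7.00000, 8.00000); divide by 9.66667 → v2 = (1.00000, 0.72414, 0.82759)
Lv2 = (9.96552, 8.86207, 12.00000); divide by 12.00000 → v3 = (0.83046, 0.73851, 1.00000)
Requested entry of v3: 696/696 = 1.0000

1.0000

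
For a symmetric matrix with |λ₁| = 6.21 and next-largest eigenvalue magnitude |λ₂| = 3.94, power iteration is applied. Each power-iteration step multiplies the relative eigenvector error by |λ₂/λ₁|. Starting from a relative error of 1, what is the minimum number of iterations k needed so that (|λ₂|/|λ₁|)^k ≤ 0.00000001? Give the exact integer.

41

|λ₂/λ₁| = 3.94/6.21 = 0.63446
Need k ≥ ln(0.00000001) / ln(0.63446) = -18.4207 / -0.4550 ≈ 40.487
Smallest integer k satisfying the bound: 41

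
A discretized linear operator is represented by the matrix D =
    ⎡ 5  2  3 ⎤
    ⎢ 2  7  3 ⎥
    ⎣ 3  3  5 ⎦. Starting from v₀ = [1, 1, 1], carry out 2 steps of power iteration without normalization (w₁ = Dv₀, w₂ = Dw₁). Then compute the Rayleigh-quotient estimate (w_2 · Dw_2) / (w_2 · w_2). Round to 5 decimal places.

λ ≈ 11.09282

w1 = Dv₀ = (5·1 + 2·1 + 3·1; 2·1 + 7·1 + 3·1; 3·1 + 3·1 + 5·1) = (10, 12, 11)
w2 = Dw1 = (5·10 + 2·12 + 3·11; 2·10 + 7·12 + 3·11; 3·10 + 3·12 + 5·11) = (107, 137, 121)
Dw2 = (1172, 1536, 1337)
w2·Dw2 = 107·1172 + 137·1536 + 121·1337 = 497613; w2·w2 = 107·107 + 137·137 + 121·121 = 44859
λ ≈ 497613/44859 = 11.09282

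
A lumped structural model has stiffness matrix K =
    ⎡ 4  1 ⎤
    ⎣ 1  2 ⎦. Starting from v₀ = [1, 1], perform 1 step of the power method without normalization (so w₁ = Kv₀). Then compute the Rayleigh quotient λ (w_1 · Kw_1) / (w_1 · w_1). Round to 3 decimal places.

w1 = Kv₀ = (5, 3)
Kw1 = (23, 11)
w1·Kw1 = 5·23 + 3·11 = 148; w1·w1 = 5·5 + 3·3 = 34
λ ≈ 148/34 = 4.353

4.353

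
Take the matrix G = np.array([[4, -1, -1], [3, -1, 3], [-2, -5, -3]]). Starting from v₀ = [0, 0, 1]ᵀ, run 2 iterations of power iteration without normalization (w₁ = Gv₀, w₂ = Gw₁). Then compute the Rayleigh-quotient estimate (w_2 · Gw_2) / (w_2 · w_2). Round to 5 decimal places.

-1.00000

w1 = Gv₀ = (4·0 + (-1)·0 + (-1)·1; 3·0 + (-1)·0 + 3·1; (-2)·0 + (-5)·0 + (-3)·1) = (-1, 3, -3)
w2 = Gw1 = (4·(-1) + (-1)·3 + (-1)·(-3); 3·(-1) + (-1)·3 + 3·(-3); (-2)·(-1) + (-5)·3 + (-3)·(-3)) = (-4, -15, -4)
Gw2 = (3, -9, 95)
w2·Gw2 = (-4)·3 + (-15)·(-9) + (-4)·95 = -257; w2·w2 = (-4)·(-4) + (-15)·(-15) + (-4)·(-4) = 257
λ ≈ -257/257 = -1.00000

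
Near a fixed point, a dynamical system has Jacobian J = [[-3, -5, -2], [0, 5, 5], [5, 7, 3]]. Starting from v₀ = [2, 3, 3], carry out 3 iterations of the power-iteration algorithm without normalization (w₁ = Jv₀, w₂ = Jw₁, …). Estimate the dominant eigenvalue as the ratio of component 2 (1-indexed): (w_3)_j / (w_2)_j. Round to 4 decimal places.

7.7857

w1 = Jv₀ = ((-3)·2 + (-5)·3 + (-2)·3; 0·2 + 5·3 + 5·3; 5·2 + 7·3 + 3·3) = (-27, 30, 40)
w2 = Jw1 = ((-3)·(-27) + (-5)·30 + (-2)·40; 0·(-27) + 5·30 + 5·40; 5·(-27) + 7·30 + 3·40) = (-149, 350, 195)
w3 = Jw2 = (-1693, 2725, 2290)
Ratio at component: 2725 / 350 = 7.7857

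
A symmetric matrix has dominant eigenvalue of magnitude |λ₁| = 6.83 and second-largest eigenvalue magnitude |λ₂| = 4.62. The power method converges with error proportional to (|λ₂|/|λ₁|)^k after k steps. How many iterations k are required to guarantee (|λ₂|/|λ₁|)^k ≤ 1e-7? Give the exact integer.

42

|λ₂/λ₁| = 4.62/6.83 = 0.67643
Need k ≥ ln(1e-7) / ln(0.67643) = -16.1181 / -0.3909 ≈ 41.230
Smallest integer k satisfying the bound: 42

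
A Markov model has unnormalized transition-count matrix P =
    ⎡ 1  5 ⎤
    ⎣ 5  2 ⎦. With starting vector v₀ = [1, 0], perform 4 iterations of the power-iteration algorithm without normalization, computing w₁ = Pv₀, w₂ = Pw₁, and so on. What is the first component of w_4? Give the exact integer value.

w1 = Pv₀ = (1, 5)
w2 = Pw1 = (26, 15)
w3 = Pw2 = (101, 160)
w4 = Pw3 = (901, 825)
The requested component of w4 is 901.

901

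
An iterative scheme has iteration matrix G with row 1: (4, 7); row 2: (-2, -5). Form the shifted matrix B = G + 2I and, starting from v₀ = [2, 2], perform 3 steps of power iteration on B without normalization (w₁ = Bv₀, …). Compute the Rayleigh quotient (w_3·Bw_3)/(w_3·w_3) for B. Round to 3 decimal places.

3.941

B = G + 2I has rows (6, 7); (-2, -3)
w1 = Bv₀ = (6·2 + 7·2; (-2)·2 + (-3)·2) = (26, -10)
w2 = Bw1 = (6·26 + 7·(-10); (-2)·26 + (-3)·(-10)) = (86, -22)
w3 = Bw2 = (362, -106)
Bw3 = (1430, -406)
w3·Bw3 = 560696; w3·w3 = 142280; μ ≈ 560696/142280 = 3.941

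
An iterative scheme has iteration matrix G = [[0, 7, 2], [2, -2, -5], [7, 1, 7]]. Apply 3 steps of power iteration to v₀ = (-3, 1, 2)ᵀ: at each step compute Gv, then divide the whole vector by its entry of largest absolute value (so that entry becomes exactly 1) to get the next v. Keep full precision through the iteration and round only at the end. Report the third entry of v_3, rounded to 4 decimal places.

Gv0 = (11.00000, -18.00000, -6.00000); divide by -18.00000 → v1 = (-0.61111, 1.00000, 0.33333)
Gv1 = (7.66667, -4.88889, -0.94444); divide by 7.66667 → v2 = (1.00000, -0.63768, -0.12319)
Gv2 = (-4.71014, 3.89130, 5.50000); divide by 5.50000 → v3 = (-0.85639, 0.70751, 1.00000)
Requested entry of v3: -759/-759 = 1.0000

1.0000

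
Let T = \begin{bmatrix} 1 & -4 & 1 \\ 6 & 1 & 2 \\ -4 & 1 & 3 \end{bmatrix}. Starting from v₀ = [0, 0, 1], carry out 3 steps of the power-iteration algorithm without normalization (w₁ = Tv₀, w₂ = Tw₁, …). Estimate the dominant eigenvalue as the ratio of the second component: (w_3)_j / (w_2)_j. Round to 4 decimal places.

0.2857

w1 = Tv₀ = (1·0 + (-4)·0 + 1·1; 6·0 + 1·0 + 2·1; (-4)·0 + 1·0 + 3·1) = (1, 2, 3)
w2 = Tw1 = (1·1 + (-4)·2 + 1·3; 6·1 + 1·2 + 2·3; (-4)·1 + 1·2 + 3·3) = (-4, 14, 7)
w3 = Tw2 = (-53, 4, 51)
Ratio at component: 4 / 14 = 0.2857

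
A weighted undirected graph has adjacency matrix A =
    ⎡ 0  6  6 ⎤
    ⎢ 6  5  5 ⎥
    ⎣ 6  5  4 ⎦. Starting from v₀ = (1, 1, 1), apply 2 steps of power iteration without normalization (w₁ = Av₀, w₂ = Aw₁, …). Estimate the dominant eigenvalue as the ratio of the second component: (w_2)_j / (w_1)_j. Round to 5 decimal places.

w1 = Av₀ = (0·1 + 6·1 + 6·1; 6·1 + 5·1 + 5·1; 6·1 + 5·1 + 4·1) = (12, 16, 15)
w2 = Aw1 = (0·12 + 6·16 + 6·15; 6·12 + 5·16 + 5·15; 6·12 + 5·16 + 4·15) = (186, 227, 212)
Ratio at component: 227 / 16 = 14.18750

λ ≈ 14.18750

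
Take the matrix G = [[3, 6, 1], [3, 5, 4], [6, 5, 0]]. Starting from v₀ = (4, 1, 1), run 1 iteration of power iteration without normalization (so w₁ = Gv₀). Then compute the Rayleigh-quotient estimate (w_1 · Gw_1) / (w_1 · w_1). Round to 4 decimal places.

λ ≈ 9.8704

w1 = Gv₀ = (3·4 + 6·1 + 1·1; 3·4 + 5·1 + 4·1; 6·4 + 5·1 + 0·1) = (19, 21, 29)
Gw1 = (212, 278, 219)
w1·Gw1 = 19·212 + 21·278 + 29·219 = 16217; w1·w1 = 19·19 + 21·21 + 29·29 = 1643
λ ≈ 16217/1643 = 9.8704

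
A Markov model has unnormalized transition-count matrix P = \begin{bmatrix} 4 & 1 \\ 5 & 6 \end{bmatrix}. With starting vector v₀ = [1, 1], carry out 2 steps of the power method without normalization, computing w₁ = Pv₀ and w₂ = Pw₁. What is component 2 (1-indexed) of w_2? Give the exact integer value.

91

w1 = Pv₀ = (4·1 + 1·1; 5·1 + 6·1) = (5, 11)
w2 = Pw1 = (4·5 + 1·11; 5·5 + 6·11) = (31, 91)
The requested component of w2 is 91.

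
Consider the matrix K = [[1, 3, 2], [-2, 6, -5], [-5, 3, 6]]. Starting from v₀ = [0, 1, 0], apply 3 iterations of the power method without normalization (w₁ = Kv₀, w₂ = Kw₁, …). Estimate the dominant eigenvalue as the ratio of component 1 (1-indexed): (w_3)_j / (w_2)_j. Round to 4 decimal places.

4.2222

w1 = Kv₀ = (1·0 + 3·1 + 2·0; (-2)·0 + 6·1 + (-5)·0; (-5)·0 + 3·1 + 6·0) = (3, 6, 3)
w2 = Kw1 = (1·3 + 3·6 + 2·3; (-2)·3 + 6·6 + (-5)·3; (-5)·3 + 3·6 + 6·3) = (27, 15, 21)
w3 = Kw2 = (114, -69, 36)
Ratio at component: 114 / 27 = 4.2222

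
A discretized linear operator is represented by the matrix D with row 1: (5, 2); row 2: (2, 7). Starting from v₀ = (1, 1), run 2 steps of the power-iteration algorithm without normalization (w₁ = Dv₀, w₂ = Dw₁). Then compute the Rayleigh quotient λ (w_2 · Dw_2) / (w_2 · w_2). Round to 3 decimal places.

w1 = Dv₀ = (7, 9)
w2 = Dw1 = (53, 77)
Dw2 = (419, 645)
w2·Dw2 = 53·419 + 77·645 = 71872; w2·w2 = 53·53 + 77·77 = 8738
λ ≈ 71872/8738 = 8.225

λ ≈ 8.225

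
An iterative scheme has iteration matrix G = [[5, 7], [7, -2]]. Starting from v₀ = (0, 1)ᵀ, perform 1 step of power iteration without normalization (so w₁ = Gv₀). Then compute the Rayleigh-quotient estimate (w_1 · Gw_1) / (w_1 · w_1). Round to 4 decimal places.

0.7736

w1 = Gv₀ = (7, -2)
Gw1 = (21, 53)
w1·Gw1 = 7·21 + (-2)·53 = 41; w1·w1 = 7·7 + (-2)·(-2) = 53
λ ≈ 41/53 = 0.7736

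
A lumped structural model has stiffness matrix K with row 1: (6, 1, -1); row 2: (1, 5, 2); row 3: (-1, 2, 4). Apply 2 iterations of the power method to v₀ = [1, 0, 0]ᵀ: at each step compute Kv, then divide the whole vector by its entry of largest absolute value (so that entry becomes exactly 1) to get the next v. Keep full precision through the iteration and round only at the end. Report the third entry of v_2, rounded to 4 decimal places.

-0.2105

Kv0 = (6.00000, 1.00000, -1.00000); divide by 6.00000 → v1 = (1.00000, 0.16667, -0.16667)
Kv1 = (6.33333, 1.50000, -1.33333); divide by 6.33333 → v2 = (1.00000, 0.23684, -0.21053)
Requested entry of v2: -8/38 = -0.2105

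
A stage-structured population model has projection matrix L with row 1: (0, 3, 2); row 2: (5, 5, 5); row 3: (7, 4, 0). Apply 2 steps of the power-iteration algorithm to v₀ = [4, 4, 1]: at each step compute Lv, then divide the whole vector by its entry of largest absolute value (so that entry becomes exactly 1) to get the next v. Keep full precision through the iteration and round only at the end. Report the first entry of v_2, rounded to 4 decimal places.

0.4330

Lv0 = (14.00000, 45.00000, 44.00000); divide by 45.00000 → v1 = (0.31111, 1.00000, 0.97778)
Lv1 = (4.95556, 11.44444, 6.17778); divide by 11.44444 → v2 = (0.43301, 1.00000, 0.53981)
Requested entry of v2: 223/515 = 0.4330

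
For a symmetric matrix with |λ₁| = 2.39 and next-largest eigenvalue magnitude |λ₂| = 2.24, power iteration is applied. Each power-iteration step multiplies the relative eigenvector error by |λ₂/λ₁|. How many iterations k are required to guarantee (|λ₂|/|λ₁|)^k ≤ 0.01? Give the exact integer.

72

|λ₂/λ₁| = 2.24/2.39 = 0.93724
Need k ≥ ln(0.01) / ln(0.93724) = -4.6052 / -0.0648 ≈ 71.048
Smallest integer k satisfying the bound: 72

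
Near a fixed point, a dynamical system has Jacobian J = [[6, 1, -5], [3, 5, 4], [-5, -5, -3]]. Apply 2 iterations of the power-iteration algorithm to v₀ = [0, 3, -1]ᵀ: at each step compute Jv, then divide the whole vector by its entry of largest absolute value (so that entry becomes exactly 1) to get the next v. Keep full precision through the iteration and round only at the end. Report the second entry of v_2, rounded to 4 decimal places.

0.2605

Jv0 = (8.00000, 11.00000, -12.00000); divide by -12.00000 → v1 = (-0.66667, -0.91667, 1.00000)
Jv1 = (-9.91667, -2.58333, 4.91667); divide by -9.91667 → v2 = (1.00000, 0.26050, -0.49580)
Requested entry of v2: 31/119 = 0.2605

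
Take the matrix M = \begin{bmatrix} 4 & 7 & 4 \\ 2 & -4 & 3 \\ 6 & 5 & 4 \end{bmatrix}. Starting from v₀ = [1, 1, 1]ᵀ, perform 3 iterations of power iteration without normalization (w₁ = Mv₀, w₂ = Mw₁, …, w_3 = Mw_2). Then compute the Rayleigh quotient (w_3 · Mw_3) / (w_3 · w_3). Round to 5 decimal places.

w1 = Mv₀ = (15, 1, 15)
w2 = Mw1 = (127, 71, 155)
w3 = Mw2 = (1625, 435, 1737)
Mw3 = (16493, 6721, 18873)
w3·Mw3 = 1625·16493 + 435·6721 + 1737·18873 = 62507161; w3·w3 = 1625·1625 + 435·435 + 1737·1737 = 5847019
λ ≈ 62507161/5847019 = 10.69043

λ ≈ 10.69043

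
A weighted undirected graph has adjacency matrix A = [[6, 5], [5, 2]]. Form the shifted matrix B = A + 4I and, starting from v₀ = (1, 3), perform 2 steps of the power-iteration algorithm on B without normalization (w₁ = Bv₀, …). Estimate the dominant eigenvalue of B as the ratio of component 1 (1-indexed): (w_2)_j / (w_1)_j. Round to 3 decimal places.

B = A + 4I has rows (10, 5); (5, 6)
w1 = Bv₀ = (10·1 + 5·3; 5·1 + 6·3) = (25, 23)
w2 = Bw1 = (10·25 + 5·23; 5·25 + 6·23) = (365, 263)
Ratio: 365/25 = 14.600

μ ≈ 14.600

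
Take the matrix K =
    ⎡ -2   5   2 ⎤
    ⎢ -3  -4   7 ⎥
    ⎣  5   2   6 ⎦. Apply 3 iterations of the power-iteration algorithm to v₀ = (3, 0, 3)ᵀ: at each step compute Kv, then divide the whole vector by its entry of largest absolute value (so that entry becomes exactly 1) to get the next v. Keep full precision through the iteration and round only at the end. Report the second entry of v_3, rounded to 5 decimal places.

0.19072

Kv0 = (0.000000, 12.000000, 33.000000); divide by 33.000000 → v1 = (0.000000, 0.363636, 1.000000)
Kv1 = (3.818182, 5.545455, 6.727273); divide by 6.727273 → v2 = (0.567568, 0.824324, 1.000000)
Kv2 = (4.986486, 2.000000, 10.486486); divide by 10.486486 → v3 = (0.475515, 0.190722, 1.000000)
Requested entry of v3: 444/2328 = 0.19072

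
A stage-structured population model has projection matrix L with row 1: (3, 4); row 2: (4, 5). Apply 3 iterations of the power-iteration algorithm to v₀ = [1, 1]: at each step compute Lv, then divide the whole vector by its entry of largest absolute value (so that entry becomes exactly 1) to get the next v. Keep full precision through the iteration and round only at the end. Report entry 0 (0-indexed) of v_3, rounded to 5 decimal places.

Lv0 = (7.000000, 9.000000); divide by 9.000000 → v1 = (0.777778, 1.000000)
Lv1 = (6.333333, 8.111111); divide by 8.111111 → v2 = (0.780822, 1.000000)
Lv2 = (6.342466, 8.123288); divide by 8.123288 → v3 = (0.780776, 1.000000)
Requested entry of v3: 463/593 = 0.78078

0.78078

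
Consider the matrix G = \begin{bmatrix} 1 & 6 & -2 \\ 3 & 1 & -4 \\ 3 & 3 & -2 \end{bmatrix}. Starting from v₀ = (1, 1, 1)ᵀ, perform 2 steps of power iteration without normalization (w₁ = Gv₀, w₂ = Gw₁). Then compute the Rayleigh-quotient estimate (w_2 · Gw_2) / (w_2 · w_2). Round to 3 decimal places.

λ ≈ -1.271

w1 = Gv₀ = (1·1 + 6·1 + (-2)·1; 3·1 + 1·1 + (-4)·1; 3·1 + 3·1 + (-2)·1) = (5, 0, 4)
w2 = Gw1 = (1·5 + 6·0 + (-2)·4; 3·5 + 1·0 + (-4)·4; 3·5 + 3·0 + (-2)·4) = (-3, -1, 7)
Gw2 = (-23, -38, -26)
w2·Gw2 = (-3)·(-23) + (-1)·(-38) + 7·(-26) = -75; w2·w2 = (-3)·(-3) + (-1)·(-1) + 7·7 = 59
λ ≈ -75/59 = -1.271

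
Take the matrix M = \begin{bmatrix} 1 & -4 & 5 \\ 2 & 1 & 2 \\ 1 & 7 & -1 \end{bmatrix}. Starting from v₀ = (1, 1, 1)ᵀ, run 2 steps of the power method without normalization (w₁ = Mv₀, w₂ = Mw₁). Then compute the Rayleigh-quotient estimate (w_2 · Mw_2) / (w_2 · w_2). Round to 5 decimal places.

w1 = Mv₀ = (1·1 + (-4)·1 + 5·1; 2·1 + 1·1 + 2·1; 1·1 + 7·1 + (-1)·1) = (2, 5, 7)
w2 = Mw1 = (1·2 + (-4)·5 + 5·7; 2·2 + 1·5 + 2·7; 1·2 + 7·5 + (-1)·7) = (17, 23, 30)
Mw2 = (75, 117, 148)
w2·Mw2 = 17·75 + 23·117 + 30·148 = 8406; w2·w2 = 17·17 + 23·23 + 30·30 = 1718
λ ≈ 8406/1718 = 4.89290

4.89290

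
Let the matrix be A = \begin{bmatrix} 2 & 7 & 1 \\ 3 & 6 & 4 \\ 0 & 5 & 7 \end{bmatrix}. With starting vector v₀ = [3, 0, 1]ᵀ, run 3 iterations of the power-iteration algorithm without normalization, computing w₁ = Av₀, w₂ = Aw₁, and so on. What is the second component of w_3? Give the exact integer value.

w1 = Av₀ = (2·3 + 7·0 + 1·1; 3·3 + 6·0 + 4·1; 0·3 + 5·0 + 7·1) = (7, 13, 7)
w2 = Aw1 = (2·7 + 7·13 + 1·7; 3·7 + 6·13 + 4·7; 0·7 + 5·13 + 7·7) = (112, 127, 114)
w3 = Aw2 = (1227, 1554, 1433)
The requested component of w3 is 1554.

1554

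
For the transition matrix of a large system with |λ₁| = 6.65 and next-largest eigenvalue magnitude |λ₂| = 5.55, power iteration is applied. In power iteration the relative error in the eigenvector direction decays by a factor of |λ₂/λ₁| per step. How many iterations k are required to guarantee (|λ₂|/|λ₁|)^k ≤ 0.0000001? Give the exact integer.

90

|λ₂/λ₁| = 5.55/6.65 = 0.83459
Need k ≥ ln(0.0000001) / ln(0.83459) = -16.1181 / -0.1808 ≈ 89.139
Smallest integer k satisfying the bound: 90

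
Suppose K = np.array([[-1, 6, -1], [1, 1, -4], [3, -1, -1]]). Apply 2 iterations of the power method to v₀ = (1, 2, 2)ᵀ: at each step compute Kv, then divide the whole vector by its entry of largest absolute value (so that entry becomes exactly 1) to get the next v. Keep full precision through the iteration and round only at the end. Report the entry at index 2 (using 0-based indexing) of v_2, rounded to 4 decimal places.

Kv0 = (9.00000, -5.00000, -1.00000); divide by 9.00000 → v1 = (1.00000, -0.55556, -0.11111)
Kv1 = (-4.22222, 0.88889, 3.66667); divide by -4.22222 → v2 = (1.00000, -0.21053, -0.86842)
Requested entry of v2: 33/-38 = -0.8684

-0.8684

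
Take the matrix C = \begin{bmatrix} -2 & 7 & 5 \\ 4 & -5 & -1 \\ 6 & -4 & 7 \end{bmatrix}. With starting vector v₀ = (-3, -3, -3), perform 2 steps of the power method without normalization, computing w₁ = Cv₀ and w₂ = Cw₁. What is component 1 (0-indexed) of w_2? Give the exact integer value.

-123

w1 = Cv₀ = (-30, 6, -27)
w2 = Cw1 = (-33, -123, -393)
The requested component of w2 is -123.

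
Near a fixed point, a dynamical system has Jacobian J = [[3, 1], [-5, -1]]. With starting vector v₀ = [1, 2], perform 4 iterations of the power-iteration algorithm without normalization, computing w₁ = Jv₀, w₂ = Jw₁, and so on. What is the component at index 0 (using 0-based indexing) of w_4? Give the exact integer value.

-4

w1 = Jv₀ = (3·1 + 1·2; (-5)·1 + (-1)·2) = (5, -7)
w2 = Jw1 = (3·5 + 1·(-7); (-5)·5 + (-1)·(-7)) = (8, -18)
w3 = Jw2 = (6, -22)
w4 = Jw3 = (-4, -8)
The requested component of w4 is -4.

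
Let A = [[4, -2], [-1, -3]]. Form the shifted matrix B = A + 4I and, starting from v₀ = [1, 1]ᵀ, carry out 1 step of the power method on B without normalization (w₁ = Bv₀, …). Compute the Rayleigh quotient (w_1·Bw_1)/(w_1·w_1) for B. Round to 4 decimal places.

B = A + 4I has rows (8, -2); (-1, 1)
w1 = Bv₀ = (6, 0)
Bw1 = (48, -6)
w1·Bw1 = 288; w1·w1 = 36; μ ≈ 288/36 = 8.0000

8.0000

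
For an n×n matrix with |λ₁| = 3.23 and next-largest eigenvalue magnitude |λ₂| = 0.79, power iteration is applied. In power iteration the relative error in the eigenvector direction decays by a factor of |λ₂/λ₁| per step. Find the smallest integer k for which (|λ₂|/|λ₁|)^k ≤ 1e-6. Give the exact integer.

|λ₂/λ₁| = 0.79/3.23 = 0.24458
Need k ≥ ln(1e-6) / ln(0.24458) = -13.8155 / -1.4082 ≈ 9.811
Smallest integer k satisfying the bound: 10

10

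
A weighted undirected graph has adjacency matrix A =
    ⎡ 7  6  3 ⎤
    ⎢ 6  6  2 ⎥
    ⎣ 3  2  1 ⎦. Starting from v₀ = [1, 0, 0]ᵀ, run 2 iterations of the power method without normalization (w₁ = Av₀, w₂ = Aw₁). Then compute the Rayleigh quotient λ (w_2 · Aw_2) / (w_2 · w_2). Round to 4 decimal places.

13.5348

w1 = Av₀ = (7, 6, 3)
w2 = Aw1 = (94, 84, 36)
Aw2 = (1270, 1140, 486)
w2·Aw2 = 94·1270 + 84·1140 + 36·486 = 232636; w2·w2 = 94·94 + 84·84 + 36·36 = 17188
λ ≈ 232636/17188 = 13.5348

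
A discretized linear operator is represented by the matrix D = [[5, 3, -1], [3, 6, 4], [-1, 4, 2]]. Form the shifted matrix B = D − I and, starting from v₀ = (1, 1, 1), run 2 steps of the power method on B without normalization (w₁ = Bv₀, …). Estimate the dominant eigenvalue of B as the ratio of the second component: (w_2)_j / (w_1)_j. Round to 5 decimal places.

μ ≈ 7.83333

B = D − I has rows (4, 3, -1); (3, 5, 4); (-1, 4, 1)
w1 = Bv₀ = (4·1 + 3·1 + (-1)·1; 3·1 + 5·1 + 4·1; (-1)·1 + 4·1 + 1·1) = (6, 12, 4)
w2 = Bw1 = (4·6 + 3·12 + (-1)·4; 3·6 + 5·12 + 4·4; (-1)·6 + 4·12 + 1·4) = (56, 94, 46)
Ratio: 94/12 = 7.83333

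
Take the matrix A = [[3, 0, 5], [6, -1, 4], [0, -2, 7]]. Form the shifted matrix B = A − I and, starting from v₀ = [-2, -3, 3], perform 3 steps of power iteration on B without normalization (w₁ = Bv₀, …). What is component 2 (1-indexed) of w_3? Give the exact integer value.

B = A − I has rows (2, 0, 5); (6, -2, 4); (0, -2, 6)
w1 = Bv₀ = (2·(-2) + 0·(-3) + 5·3; 6·(-2) + (-2)·(-3) + 4·3; 0·(-2) + (-2)·(-3) + 6·3) = (11, 6, 24)
w2 = Bw1 = (2·11 + 0·6 + 5·24; 6·11 + (-2)·6 + 4·24; 0·11 + (-2)·6 + 6·24) = (142, 150, 132)
w3 = Bw2 = (944, 1080, 492)
Requested component of w3: 1080

1080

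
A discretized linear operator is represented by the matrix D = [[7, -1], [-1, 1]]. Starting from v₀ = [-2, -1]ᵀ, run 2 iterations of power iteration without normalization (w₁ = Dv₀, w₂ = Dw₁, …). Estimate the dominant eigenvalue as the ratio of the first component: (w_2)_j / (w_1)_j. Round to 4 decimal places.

w1 = Dv₀ = (7·(-2) + (-1)·(-1); (-1)·(-2) + 1·(-1)) = (-13, 1)
w2 = Dw1 = (7·(-13) + (-1)·1; (-1)·(-13) + 1·1) = (-92, 14)
Ratio at component: -92 / -13 = 7.0769

λ ≈ 7.0769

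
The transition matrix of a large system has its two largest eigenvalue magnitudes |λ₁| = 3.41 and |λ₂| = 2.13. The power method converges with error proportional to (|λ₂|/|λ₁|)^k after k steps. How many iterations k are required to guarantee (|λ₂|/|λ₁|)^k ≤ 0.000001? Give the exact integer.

30

|λ₂/λ₁| = 2.13/3.41 = 0.62463
Need k ≥ ln(0.000001) / ln(0.62463) = -13.8155 / -0.4706 ≈ 29.358
Smallest integer k satisfying the bound: 30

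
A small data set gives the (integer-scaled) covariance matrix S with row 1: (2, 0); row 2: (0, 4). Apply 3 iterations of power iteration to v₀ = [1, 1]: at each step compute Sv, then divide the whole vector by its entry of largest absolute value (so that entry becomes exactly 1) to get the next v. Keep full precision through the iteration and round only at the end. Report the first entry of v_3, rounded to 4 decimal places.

0.1250

Sv0 = (2.00000, 4.00000); divide by 4.00000 → v1 = (0.50000, 1.00000)
Sv1 = (1.00000, 4.00000); divide by 4.00000 → v2 = (0.25000, 1.00000)
Sv2 = (0.50000, 4.00000); divide by 4.00000 → v3 = (0.12500, 1.00000)
Requested entry of v3: 8/64 = 0.1250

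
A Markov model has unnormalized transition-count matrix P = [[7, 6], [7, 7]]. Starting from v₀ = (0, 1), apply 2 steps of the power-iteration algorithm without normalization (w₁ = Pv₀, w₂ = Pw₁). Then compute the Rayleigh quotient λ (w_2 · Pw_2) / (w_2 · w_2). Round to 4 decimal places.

λ ≈ 13.4792

w1 = Pv₀ = (7·0 + 6·1; 7·0 + 7·1) = (6, 7)
w2 = Pw1 = (7·6 + 6·7; 7·6 + 7·7) = (84, 91)
Pw2 = (1134, 1225)
w2·Pw2 = 84·1134 + 91·1225 = 206731; w2·w2 = 84·84 + 91·91 = 15337
λ ≈ 206731/15337 = 13.4792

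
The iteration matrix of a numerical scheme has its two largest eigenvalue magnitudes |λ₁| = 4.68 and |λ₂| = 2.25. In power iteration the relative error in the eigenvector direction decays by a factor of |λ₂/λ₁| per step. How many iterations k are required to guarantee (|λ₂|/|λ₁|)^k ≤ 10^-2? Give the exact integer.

7

|λ₂/λ₁| = 2.25/4.68 = 0.48077
Need k ≥ ln(10^-2) / ln(0.48077) = -4.6052 / -0.7324 ≈ 6.288
Smallest integer k satisfying the bound: 7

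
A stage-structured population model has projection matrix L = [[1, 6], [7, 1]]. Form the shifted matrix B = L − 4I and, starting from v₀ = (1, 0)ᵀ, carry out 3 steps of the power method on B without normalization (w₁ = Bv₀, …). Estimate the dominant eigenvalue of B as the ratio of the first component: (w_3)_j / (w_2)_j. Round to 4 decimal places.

B = L − 4I has rows (-3, 6); (7, -3)
w1 = Bv₀ = ((-3)·1 + 6·0; 7·1 + (-3)·0) = (-3, 7)
w2 = Bw1 = ((-3)·(-3) + 6·7; 7·(-3) + (-3)·7) = (51, -42)
w3 = Bw2 = (-405, 483)
Ratio: -405/51 = -7.9412

-7.9412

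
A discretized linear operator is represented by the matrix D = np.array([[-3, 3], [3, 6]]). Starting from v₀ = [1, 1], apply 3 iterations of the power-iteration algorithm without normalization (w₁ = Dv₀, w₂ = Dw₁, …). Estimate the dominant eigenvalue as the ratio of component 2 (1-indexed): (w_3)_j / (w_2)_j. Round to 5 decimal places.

w1 = Dv₀ = ((-3)·1 + 3·1; 3·1 + 6·1) = (0, 9)
w2 = Dw1 = ((-3)·0 + 3·9; 3·0 + 6·9) = (27, 54)
w3 = Dw2 = (81, 405)
Ratio at component: 405 / 54 = 7.50000

7.50000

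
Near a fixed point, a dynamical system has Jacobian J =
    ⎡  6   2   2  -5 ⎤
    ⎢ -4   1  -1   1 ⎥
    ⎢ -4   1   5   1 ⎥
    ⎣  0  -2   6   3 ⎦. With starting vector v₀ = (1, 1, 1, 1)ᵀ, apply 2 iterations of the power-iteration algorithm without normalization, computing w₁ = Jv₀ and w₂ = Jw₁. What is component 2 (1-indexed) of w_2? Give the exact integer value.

-19

w1 = Jv₀ = (6·1 + 2·1 + 2·1 + (-5)·1; (-4)·1 + 1·1 + (-1)·1 + 1·1; (-4)·1 + 1·1 + 5·1 + 1·1; 0·1 + (-2)·1 + 6·1 + 3·1) = (5, -3, 3, 7)
w2 = Jw1 = (6·5 + 2·(-3) + 2·3 + (-5)·7; (-4)·5 + 1·(-3) + (-1)·3 + 1·7; (-4)·5 + 1·(-3) + 5·3 + 1·7; 0·5 + (-2)·(-3) + 6·3 + 3·7) = (-5, -19, -1, 45)
The requested component of w2 is -19.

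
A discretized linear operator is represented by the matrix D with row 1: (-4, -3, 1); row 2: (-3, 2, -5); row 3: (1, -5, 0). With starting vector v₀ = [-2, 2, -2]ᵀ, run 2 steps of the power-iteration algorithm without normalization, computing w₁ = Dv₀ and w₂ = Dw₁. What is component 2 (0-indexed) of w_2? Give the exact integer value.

-100

w1 = Dv₀ = ((-4)·(-2) + (-3)·2 + 1·(-2); (-3)·(-2) + 2·2 + (-5)·(-2); 1·(-2) + (-5)·2 + 0·(-2)) = (0, 20, -12)
w2 = Dw1 = ((-4)·0 + (-3)·20 + 1·(-12); (-3)·0 + 2·20 + (-5)·(-12); 1·0 + (-5)·20 + 0·(-12)) = (-72, 100, -100)
The requested component of w2 is -100.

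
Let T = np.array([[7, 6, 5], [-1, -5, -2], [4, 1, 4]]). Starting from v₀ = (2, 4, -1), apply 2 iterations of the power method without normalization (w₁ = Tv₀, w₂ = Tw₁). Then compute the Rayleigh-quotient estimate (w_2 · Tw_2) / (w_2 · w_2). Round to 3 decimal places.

λ ≈ 9.892

w1 = Tv₀ = (7·2 + 6·4 + 5·(-1); (-1)·2 + (-5)·4 + (-2)·(-1); 4·2 + 1·4 + 4·(-1)) = (33, -20, 8)
w2 = Tw1 = (7·33 + 6·(-20) + 5·8; (-1)·33 + (-5)·(-20) + (-2)·8; 4·33 + 1·(-20) + 4·8) = (151, 51, 144)
Tw2 = (2083, -694, 1231)
w2·Tw2 = 151·2083 + 51·(-694) + 144·1231 = 456403; w2·w2 = 151·151 + 51·51 + 144·144 = 46138
λ ≈ 456403/46138 = 9.892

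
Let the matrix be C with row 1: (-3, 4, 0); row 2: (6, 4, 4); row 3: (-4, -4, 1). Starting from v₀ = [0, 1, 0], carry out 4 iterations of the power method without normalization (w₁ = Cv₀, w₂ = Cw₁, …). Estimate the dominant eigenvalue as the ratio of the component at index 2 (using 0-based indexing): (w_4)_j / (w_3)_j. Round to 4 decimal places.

2.6216

w1 = Cv₀ = (4, 4, -4)
w2 = Cw1 = (4, 24, -36)
w3 = Cw2 = (84, -24, -148)
w4 = Cw3 = (-348, -184, -388)
Ratio at component: -388 / -148 = 2.6216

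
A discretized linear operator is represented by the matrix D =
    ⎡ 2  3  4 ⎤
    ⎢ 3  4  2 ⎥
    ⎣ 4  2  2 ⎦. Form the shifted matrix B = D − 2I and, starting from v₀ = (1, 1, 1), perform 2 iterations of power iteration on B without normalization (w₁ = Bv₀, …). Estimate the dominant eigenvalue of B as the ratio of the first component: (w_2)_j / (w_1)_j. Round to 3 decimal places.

B = D − 2I has rows (0, 3, 4); (3, 2, 2); (4, 2, 0)
w1 = Bv₀ = (7, 7, 6)
w2 = Bw1 = (45, 47, 42)
Ratio: 45/7 = 6.429

6.429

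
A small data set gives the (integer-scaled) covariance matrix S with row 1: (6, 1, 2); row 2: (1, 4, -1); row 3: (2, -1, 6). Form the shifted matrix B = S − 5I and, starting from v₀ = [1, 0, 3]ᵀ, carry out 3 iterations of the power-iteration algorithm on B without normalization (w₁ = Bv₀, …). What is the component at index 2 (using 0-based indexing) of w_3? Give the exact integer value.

B = S − 5I has rows (1, 1, 2); (1, -1, -1); (2, -1, 1)
w1 = Bv₀ = (7, -2, 5)
w2 = Bw1 = (15, 4, 21)
w3 = Bw2 = (61, -10, 47)
Requested component of w3: 47

47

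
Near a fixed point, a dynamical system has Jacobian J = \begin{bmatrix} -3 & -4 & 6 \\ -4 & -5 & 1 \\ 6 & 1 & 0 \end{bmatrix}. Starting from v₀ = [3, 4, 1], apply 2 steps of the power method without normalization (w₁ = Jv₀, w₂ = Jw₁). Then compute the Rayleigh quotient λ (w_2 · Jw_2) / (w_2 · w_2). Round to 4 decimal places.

λ ≈ -10.1936

w1 = Jv₀ = (-19, -31, 22)
w2 = Jw1 = (313, 253, -145)
Jw2 = (-2821, -2662, 2131)
w2·Jw2 = 313·(-2821) + 253·(-2662) + (-145)·2131 = -1865454; w2·w2 = 313·313 + 253·253 + (-145)·(-145) = 183003
λ ≈ -1865454/183003 = -10.1936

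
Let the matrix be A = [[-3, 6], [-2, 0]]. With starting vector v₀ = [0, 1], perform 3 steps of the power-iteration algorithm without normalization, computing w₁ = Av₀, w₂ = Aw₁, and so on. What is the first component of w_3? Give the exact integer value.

w1 = Av₀ = ((-3)·0 + 6·1; (-2)·0 + 0·1) = (6, 0)
w2 = Aw1 = ((-3)·6 + 6·0; (-2)·6 + 0·0) = (-18, -12)
w3 = Aw2 = (-18, 36)
The requested component of w3 is -18.

-18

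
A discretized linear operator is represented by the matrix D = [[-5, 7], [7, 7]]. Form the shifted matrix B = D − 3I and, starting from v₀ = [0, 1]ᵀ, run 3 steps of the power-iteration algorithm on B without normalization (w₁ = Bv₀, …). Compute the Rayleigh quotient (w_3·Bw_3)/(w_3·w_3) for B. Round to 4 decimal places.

B = D − 3I has rows (-8, 7); (7, 4)
w1 = Bv₀ = (7, 4)
w2 = Bw1 = (-28, 65)
w3 = Bw2 = (679, 64)
Bw3 = (-4984, 5009)
w3·Bw3 = -3063560; w3·w3 = 465137; μ ≈ -3063560/465137 = -6.5864

-6.5864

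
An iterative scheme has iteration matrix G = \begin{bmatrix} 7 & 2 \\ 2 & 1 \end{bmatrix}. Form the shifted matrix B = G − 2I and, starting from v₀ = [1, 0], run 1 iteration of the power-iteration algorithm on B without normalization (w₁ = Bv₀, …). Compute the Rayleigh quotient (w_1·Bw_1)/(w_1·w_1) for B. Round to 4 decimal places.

5.5517

B = G − 2I has rows (5, 2); (2, -1)
w1 = Bv₀ = (5, 2)
Bw1 = (29, 8)
w1·Bw1 = 161; w1·w1 = 29; μ ≈ 161/29 = 5.5517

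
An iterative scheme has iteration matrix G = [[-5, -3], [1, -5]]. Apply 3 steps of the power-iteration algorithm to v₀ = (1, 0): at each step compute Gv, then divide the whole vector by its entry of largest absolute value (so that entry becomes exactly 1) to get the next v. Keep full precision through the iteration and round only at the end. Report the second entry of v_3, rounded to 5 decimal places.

-0.90000

Gv0 = (-5.000000, 1.000000); divide by -5.000000 → v1 = (1.000000, -0.200000)
Gv1 = (-4.400000, 2.000000); divide by -4.400000 → v2 = (1.000000, -0.454545)
Gv2 = (-3.636364, 3.272727); divide by -3.636364 → v3 = (1.000000, -0.900000)
Requested entry of v3: 72/-80 = -0.90000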